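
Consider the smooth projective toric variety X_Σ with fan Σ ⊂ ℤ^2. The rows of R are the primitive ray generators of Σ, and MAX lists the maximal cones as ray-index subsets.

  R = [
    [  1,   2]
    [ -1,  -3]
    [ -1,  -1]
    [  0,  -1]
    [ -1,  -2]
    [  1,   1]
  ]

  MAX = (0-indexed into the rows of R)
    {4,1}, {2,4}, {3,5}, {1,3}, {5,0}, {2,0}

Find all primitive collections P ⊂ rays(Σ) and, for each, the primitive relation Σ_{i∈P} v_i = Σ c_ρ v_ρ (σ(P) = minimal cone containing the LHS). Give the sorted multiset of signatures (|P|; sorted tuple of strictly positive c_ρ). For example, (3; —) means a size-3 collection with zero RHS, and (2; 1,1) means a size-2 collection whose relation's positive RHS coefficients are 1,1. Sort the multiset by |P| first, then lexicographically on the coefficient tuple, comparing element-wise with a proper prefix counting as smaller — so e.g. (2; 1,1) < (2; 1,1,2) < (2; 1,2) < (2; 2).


|primitive collections| = 9. Relations:

  • {0,4}:  v_{0} + v_{4} = 0  →  sig = (2; —)
  • {2,5}:  v_{2} + v_{5} = 0  →  sig = (2; —)
  • {0,1}:  v_{0} + v_{1} = v_{3}  →  sig = (2; 1)
  • {0,3}:  v_{0} + v_{3} = v_{5}  →  sig = (2; 1)
  • {2,3}:  v_{2} + v_{3} = v_{4}  →  sig = (2; 1)
  • {3,4}:  v_{3} + v_{4} = v_{1}  →  sig = (2; 1)
  • {4,5}:  v_{4} + v_{5} = v_{3}  →  sig = (2; 1)
  • {1,2}:  v_{1} + v_{2} = 2·v_{4}  →  sig = (2; 2)
  • {1,5}:  v_{1} + v_{5} = 2·v_{3}  →  sig = (2; 2)

so the primitive-relation signature multiset is
[(2; —), (2; —), (2; 1), (2; 1), (2; 1), (2; 1), (2; 1), (2; 2), (2; 2)]


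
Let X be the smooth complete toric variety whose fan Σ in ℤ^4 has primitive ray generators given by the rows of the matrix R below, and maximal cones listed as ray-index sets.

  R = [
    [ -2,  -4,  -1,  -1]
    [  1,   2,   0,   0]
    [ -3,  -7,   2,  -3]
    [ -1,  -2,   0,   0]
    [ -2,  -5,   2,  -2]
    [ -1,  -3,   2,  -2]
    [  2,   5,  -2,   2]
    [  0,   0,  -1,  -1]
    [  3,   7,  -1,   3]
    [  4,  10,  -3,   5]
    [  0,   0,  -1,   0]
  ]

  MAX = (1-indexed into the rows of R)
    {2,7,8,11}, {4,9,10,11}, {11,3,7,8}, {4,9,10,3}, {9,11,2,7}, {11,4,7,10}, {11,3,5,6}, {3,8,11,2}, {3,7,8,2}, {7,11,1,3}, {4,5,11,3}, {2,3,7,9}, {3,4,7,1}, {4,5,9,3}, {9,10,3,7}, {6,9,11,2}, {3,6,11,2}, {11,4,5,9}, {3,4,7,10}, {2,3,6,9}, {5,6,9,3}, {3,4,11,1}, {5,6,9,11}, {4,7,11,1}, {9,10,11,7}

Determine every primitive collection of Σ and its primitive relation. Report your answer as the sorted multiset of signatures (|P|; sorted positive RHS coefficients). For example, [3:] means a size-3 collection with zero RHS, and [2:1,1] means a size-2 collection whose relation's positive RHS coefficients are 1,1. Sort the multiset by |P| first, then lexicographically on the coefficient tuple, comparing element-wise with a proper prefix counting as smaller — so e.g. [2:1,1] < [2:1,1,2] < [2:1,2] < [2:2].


|primitive collections| = 24. Relations:

  {2,4}:  v_{2} + v_{4} = 0  ⟹  sig = [2:]
  {5,7}:  v_{5} + v_{7} = 0  ⟹  sig = [2:]
  {2,5}:  v_{2} + v_{5} = v_{6}  ⟹  sig = [2:1]
  {4,6}:  v_{4} + v_{6} = v_{5}  ⟹  sig = [2:1]
  {6,7}:  v_{6} + v_{7} = v_{2}  ⟹  sig = [2:1]
  {6,10}:  v_{6} + v_{10} = v_{9}  ⟹  sig = [2:1]
  {1,6}:  v_{1} + v_{6} = v_{3} + v_{11}  ⟹  sig = [2:1,1]
  {1,9}:  v_{1} + v_{9} = v_{4} + v_{7}  ⟹  sig = [2:1,1]
  {2,10}:  v_{2} + v_{10} = v_{7} + v_{9}  ⟹  sig = [2:1,1]
  {5,10}:  v_{5} + v_{10} = v_{4} + v_{9}  ⟹  sig = [2:1,1]
  {8,9}:  v_{8} + v_{9} = v_{2} + v_{7}  ⟹  sig = [2:1,1]
  {1,2}:  v_{1} + v_{2} = v_{3} + v_{7} + v_{11}  ⟹  sig = [2:1,1,1]
  {1,5}:  v_{1} + v_{5} = v_{3} + v_{4} + v_{11}  ⟹  sig = [2:1,1,1]
  {4,8}:  v_{4} + v_{8} = v_{3} + v_{7} + v_{11}  ⟹  sig = [2:1,1,1]
  {5,8}:  v_{5} + v_{8} = v_{2} + v_{3} + v_{11}  ⟹  sig = [2:1,1,1]
  {6,8}:  v_{6} + v_{8} = 2·v_{2} + v_{3} + v_{11}  ⟹  sig = [2:1,1,2]
  {8,10}:  v_{8} + v_{10} = 2·v_{7}  ⟹  sig = [2:2]
  {1,10}:  v_{1} + v_{10} = 2·v_{4} + 2·v_{7}  ⟹  sig = [2:2,2]
  {1,8}:  v_{1} + v_{8} = 2·v_{3} + 2·v_{7} + 2·v_{11}  ⟹  sig = [2:2,2,2]
  {3,9,11}:  v_{3} + v_{9} + v_{11} = 0  ⟹  sig = [3:]
  {4,7,9}:  v_{4} + v_{7} + v_{9} = v_{10}  ⟹  sig = [3:1]
  {3,10,11}:  v_{3} + v_{10} + v_{11} = v_{4} + v_{7}  ⟹  sig = [3:1,1]
  {2,3,7,11}:  v_{2} + v_{3} + v_{7} + v_{11} = v_{8}  ⟹  sig = [4:1]
  {3,4,7,11}:  v_{3} + v_{4} + v_{7} + v_{11} = v_{1}  ⟹  sig = [4:1]

Sorted signature multiset PRS(X):
[[2:], [2:], [2:1], [2:1], [2:1], [2:1], [2:1,1], [2:1,1], [2:1,1], [2:1,1], [2:1,1], [2:1,1,1], [2:1,1,1], [2:1,1,1], [2:1,1,1], [2:1,1,2], [2:2], [2:2,2], [2:2,2,2], [3:], [3:1], [3:1,1], [4:1], [4:1]]


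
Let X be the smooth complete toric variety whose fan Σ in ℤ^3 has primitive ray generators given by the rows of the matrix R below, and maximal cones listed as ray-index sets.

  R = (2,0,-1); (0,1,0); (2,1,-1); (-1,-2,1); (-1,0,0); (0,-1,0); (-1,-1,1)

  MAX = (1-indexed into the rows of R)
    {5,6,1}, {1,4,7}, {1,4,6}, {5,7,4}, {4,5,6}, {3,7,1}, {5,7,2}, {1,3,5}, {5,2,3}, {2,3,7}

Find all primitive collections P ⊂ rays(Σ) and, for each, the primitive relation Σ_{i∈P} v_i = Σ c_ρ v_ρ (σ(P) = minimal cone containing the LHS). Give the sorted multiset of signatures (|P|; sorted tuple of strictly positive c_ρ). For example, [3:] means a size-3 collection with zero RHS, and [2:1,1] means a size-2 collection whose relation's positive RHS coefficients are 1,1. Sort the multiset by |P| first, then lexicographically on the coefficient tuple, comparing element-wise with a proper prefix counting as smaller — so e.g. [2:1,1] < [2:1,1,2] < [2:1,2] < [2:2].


|primitive collections| = 9. Relations:

  • {2,6}:  v_{2} + v_{6} = 0  →  sig = [2:]
  • {1,2}:  v_{1} + v_{2} = v_{3}  →  sig = [2:1]
  • {2,4}:  v_{2} + v_{4} = v_{7}  →  sig = [2:1]
  • {3,6}:  v_{3} + v_{6} = v_{1}  →  sig = [2:1]
  • {6,7}:  v_{6} + v_{7} = v_{4}  →  sig = [2:1]
  • {3,4}:  v_{3} + v_{4} = v_{1} + v_{7}  →  sig = [2:1,1]
  • {3,5,7}:  v_{3} + v_{5} + v_{7} = 0  →  sig = [3:]
  • {1,5,7}:  v_{1} + v_{5} + v_{7} = v_{6}  →  sig = [3:1]
  • {1,4,5}:  v_{1} + v_{4} + v_{5} = 2·v_{6}  →  sig = [3:2]

so the primitive-relation signature multiset is
{ [2:],  [2:1] ×4,  [2:1,1],  [3:],  [3:1],  [3:2] }


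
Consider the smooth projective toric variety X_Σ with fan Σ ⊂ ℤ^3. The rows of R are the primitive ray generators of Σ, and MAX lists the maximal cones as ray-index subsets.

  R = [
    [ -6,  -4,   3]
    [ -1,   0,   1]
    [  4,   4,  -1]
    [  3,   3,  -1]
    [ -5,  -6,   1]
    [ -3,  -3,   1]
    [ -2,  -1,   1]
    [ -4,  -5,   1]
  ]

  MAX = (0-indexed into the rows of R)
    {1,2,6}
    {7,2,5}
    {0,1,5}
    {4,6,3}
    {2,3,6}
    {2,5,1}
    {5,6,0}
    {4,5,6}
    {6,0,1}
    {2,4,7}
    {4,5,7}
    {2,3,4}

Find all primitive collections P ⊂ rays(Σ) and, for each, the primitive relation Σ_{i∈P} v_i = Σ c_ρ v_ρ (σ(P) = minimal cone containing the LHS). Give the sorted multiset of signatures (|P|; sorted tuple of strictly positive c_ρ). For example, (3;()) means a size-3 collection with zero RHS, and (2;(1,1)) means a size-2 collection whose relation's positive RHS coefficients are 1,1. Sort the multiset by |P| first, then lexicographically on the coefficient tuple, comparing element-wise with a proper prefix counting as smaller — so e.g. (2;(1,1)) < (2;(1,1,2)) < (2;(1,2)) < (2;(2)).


Δ(Σ) — 8 vertices, 14 min non-faces:

  P = {3,5}:  v_{3} + v_{5} = 0 ; sig = (2;())
  P = {0,3}:  v_{0} + v_{3} = v_{1} + v_{6} ; sig = (2;(1,1))
  P = {1,3}:  v_{1} + v_{3} = v_{2} + v_{6} ; sig = (2;(1,1))
  P = {3,7}:  v_{3} + v_{7} = v_{2} + v_{4} ; sig = (2;(1,1))
  P = {0,4}:  v_{0} + v_{4} = 3·v_{5} + v_{6} ; sig = (2;(1,3))
  P = {0,7}:  v_{0} + v_{7} = v_{1} + 3·v_{5} ; sig = (2;(1,3))
  P = {1,7}:  v_{1} + v_{7} = v_{2} + 3·v_{5} ; sig = (2;(1,3))
  P = {0,2}:  v_{0} + v_{2} = 2·v_{1} ; sig = (2;(2))
  P = {1,4}:  v_{1} + v_{4} = 2·v_{5} ; sig = (2;(2))
  P = {6,7}:  v_{6} + v_{7} = 2·v_{5} ; sig = (2;(2))
  P = {1,5,6}:  v_{1} + v_{5} + v_{6} = v_{0} ; sig = (3;(1))
  P = {2,4,5}:  v_{2} + v_{4} + v_{5} = v_{7} ; sig = (3;(1))
  P = {2,4,6}:  v_{2} + v_{4} + v_{6} = v_{5} ; sig = (3;(1))
  P = {2,5,6}:  v_{2} + v_{5} + v_{6} = v_{1} ; sig = (3;(1))

so the primitive-relation signature multiset is
    |P|=2: 10 collections, coeffs (), (1,1), (1,1), (1,1), (1,3), (1,3), (1,3), (2), (2), (2)
    |P|=3: 4 collections, coeffs (1), (1), (1), (1)


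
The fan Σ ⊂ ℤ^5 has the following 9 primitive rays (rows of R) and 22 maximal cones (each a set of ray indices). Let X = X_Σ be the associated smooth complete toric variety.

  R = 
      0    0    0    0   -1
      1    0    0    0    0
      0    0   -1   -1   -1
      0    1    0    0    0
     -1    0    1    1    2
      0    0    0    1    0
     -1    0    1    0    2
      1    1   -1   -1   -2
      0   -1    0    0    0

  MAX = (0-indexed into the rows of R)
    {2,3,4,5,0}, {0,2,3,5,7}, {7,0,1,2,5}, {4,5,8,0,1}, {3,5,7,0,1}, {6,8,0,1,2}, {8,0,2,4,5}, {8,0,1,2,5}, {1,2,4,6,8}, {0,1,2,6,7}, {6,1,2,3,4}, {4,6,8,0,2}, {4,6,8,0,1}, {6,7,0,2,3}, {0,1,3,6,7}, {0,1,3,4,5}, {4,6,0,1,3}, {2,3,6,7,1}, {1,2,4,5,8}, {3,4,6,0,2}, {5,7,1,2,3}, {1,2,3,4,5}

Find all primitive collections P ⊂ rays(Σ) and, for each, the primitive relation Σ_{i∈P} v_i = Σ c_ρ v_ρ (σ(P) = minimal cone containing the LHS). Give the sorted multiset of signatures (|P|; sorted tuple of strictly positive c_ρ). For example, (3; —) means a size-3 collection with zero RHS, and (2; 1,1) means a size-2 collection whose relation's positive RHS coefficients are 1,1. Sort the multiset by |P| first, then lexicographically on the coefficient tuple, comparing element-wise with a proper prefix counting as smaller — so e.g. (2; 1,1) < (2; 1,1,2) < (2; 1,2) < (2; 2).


Minimal non-faces — 6 found among 9 rays, 22 max cones:

  {3,8}:  v_{3} + v_{8} = 0 — sig = (2; —)
  {4,7}:  v_{4} + v_{7} = v_{3} — sig = (2; 1)
  {5,6}:  v_{5} + v_{6} = v_{4} — sig = (2; 1)
  {7,8}:  v_{7} + v_{8} = v_{0} + v_{1} + v_{2} — sig = (2; 1,1,1)
  {0,1,2,4}:  v_{0} + v_{1} + v_{2} + v_{4} = 0 — sig = (4; —)
  {0,1,2,3}:  v_{0} + v_{1} + v_{2} + v_{3} = v_{7} — sig = (4; 1)

Sorted signature multiset PRS(X):
[(2; —), (2; 1), (2; 1), (2; 1,1,1), (4; —), (4; 1)]


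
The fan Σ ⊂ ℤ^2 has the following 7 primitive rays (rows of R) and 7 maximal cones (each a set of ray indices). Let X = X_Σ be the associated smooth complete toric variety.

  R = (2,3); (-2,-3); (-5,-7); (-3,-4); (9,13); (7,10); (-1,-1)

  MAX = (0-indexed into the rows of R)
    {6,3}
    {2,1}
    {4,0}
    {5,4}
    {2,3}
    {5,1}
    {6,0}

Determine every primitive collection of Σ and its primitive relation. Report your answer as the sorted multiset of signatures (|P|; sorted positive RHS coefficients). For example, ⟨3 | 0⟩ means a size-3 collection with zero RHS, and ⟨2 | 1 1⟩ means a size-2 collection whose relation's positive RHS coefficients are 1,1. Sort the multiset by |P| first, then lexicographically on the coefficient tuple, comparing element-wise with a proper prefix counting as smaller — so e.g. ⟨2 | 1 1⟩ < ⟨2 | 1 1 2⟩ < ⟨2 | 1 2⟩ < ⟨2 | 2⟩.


The 14 primitive collections of Σ (r=7, n=2):

  {0,1}:  v_{0} + v_{1} = 0  ⟹  sig = ⟨2 | 0⟩
  {0,2}:  v_{0} + v_{2} = v_{3}  ⟹  sig = ⟨2 | 1⟩
  {0,3}:  v_{0} + v_{3} = v_{6}  ⟹  sig = ⟨2 | 1⟩
  {0,5}:  v_{0} + v_{5} = v_{4}  ⟹  sig = ⟨2 | 1⟩
  {1,3}:  v_{1} + v_{3} = v_{2}  ⟹  sig = ⟨2 | 1⟩
  {1,4}:  v_{1} + v_{4} = v_{5}  ⟹  sig = ⟨2 | 1⟩
  {1,6}:  v_{1} + v_{6} = v_{3}  ⟹  sig = ⟨2 | 1⟩
  {2,5}:  v_{2} + v_{5} = v_{0}  ⟹  sig = ⟨2 | 1⟩
  {2,4}:  v_{2} + v_{4} = 2·v_{0}  ⟹  sig = ⟨2 | 2⟩
  {2,6}:  v_{2} + v_{6} = 2·v_{3}  ⟹  sig = ⟨2 | 2⟩
  {3,5}:  v_{3} + v_{5} = 2·v_{0}  ⟹  sig = ⟨2 | 2⟩
  {3,4}:  v_{3} + v_{4} = 3·v_{0}  ⟹  sig = ⟨2 | 3⟩
  {5,6}:  v_{5} + v_{6} = 3·v_{0}  ⟹  sig = ⟨2 | 3⟩
  {4,6}:  v_{4} + v_{6} = 4·v_{0}  ⟹  sig = ⟨2 | 4⟩

Hence PRS(X_Σ) =
    ⟨2 | 0⟩
    ⟨2 | 1⟩
    ⟨2 | 1⟩
    ⟨2 | 1⟩
    ⟨2 | 1⟩
    ⟨2 | 1⟩
    ⟨2 | 1⟩
    ⟨2 | 1⟩
    ⟨2 | 2⟩
    ⟨2 | 2⟩
    ⟨2 | 2⟩
    ⟨2 | 3⟩
    ⟨2 | 3⟩
    ⟨2 | 4⟩


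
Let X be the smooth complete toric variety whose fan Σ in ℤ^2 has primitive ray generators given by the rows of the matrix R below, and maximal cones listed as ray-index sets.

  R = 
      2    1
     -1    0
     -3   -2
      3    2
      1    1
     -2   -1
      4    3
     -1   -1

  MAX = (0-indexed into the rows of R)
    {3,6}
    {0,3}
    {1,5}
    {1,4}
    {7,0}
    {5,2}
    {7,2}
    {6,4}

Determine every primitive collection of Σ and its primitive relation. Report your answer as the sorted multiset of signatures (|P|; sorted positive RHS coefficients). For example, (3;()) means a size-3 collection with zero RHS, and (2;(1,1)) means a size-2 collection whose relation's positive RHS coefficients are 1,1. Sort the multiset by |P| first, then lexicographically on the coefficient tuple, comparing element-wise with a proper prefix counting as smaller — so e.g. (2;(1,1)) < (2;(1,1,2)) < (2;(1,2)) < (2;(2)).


Σ has 20 primitive collections:

  {0,5}:  v_{0} + v_{5} = 0  so sig = (2;())
  {2,3}:  v_{2} + v_{3} = 0  so sig = (2;())
  {4,7}:  v_{4} + v_{7} = 0  so sig = (2;())
  {0,1}:  v_{0} + v_{1} = v_{4}  so sig = (2;(1))
  {0,2}:  v_{0} + v_{2} = v_{7}  so sig = (2;(1))
  {0,4}:  v_{0} + v_{4} = v_{3}  so sig = (2;(1))
  {1,7}:  v_{1} + v_{7} = v_{5}  so sig = (2;(1))
  {2,4}:  v_{2} + v_{4} = v_{5}  so sig = (2;(1))
  {2,6}:  v_{2} + v_{6} = v_{4}  so sig = (2;(1))
  {3,4}:  v_{3} + v_{4} = v_{6}  so sig = (2;(1))
  {3,5}:  v_{3} + v_{5} = v_{4}  so sig = (2;(1))
  {3,7}:  v_{3} + v_{7} = v_{0}  so sig = (2;(1))
  {4,5}:  v_{4} + v_{5} = v_{1}  so sig = (2;(1))
  {5,7}:  v_{5} + v_{7} = v_{2}  so sig = (2;(1))
  {6,7}:  v_{6} + v_{7} = v_{3}  so sig = (2;(1))
  {0,6}:  v_{0} + v_{6} = 2·v_{3}  so sig = (2;(2))
  {1,2}:  v_{1} + v_{2} = 2·v_{5}  so sig = (2;(2))
  {1,3}:  v_{1} + v_{3} = 2·v_{4}  so sig = (2;(2))
  {5,6}:  v_{5} + v_{6} = 2·v_{4}  so sig = (2;(2))
  {1,6}:  v_{1} + v_{6} = 3·v_{4}  so sig = (2;(3))

so the primitive-relation signature multiset is
[(2;()), (2;()), (2;()), (2;(1)), (2;(1)), (2;(1)), (2;(1)), (2;(1)), (2;(1)), (2;(1)), (2;(1)), (2;(1)), (2;(1)), (2;(1)), (2;(1)), (2;(2)), (2;(2)), (2;(2)), (2;(2)), (2;(3))]


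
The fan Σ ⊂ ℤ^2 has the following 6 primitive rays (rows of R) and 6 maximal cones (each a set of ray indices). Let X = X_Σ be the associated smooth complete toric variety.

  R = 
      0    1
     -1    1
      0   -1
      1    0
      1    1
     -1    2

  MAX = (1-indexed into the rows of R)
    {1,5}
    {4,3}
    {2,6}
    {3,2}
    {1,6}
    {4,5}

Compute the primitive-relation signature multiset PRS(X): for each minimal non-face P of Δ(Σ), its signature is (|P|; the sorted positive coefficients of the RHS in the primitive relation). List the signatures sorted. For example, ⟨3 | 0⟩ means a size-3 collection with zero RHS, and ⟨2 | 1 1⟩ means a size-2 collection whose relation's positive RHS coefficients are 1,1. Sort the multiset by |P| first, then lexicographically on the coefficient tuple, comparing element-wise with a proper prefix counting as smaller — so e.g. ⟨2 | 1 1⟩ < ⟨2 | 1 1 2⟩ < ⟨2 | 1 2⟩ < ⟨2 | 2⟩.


9 collections generate NE(X_Σ); each relation:

  P={1,3}:  v_{1} + v_{3} = 0  ⇒ sig = ⟨2 | 0⟩
  P={1,2}:  v_{1} + v_{2} = v_{6}  ⇒ sig = ⟨2 | 1⟩
  P={1,4}:  v_{1} + v_{4} = v_{5}  ⇒ sig = ⟨2 | 1⟩
  P={2,4}:  v_{2} + v_{4} = v_{1}  ⇒ sig = ⟨2 | 1⟩
  P={3,5}:  v_{3} + v_{5} = v_{4}  ⇒ sig = ⟨2 | 1⟩
  P={3,6}:  v_{3} + v_{6} = v_{2}  ⇒ sig = ⟨2 | 1⟩
  P={2,5}:  v_{2} + v_{5} = 2·v_{1}  ⇒ sig = ⟨2 | 2⟩
  P={4,6}:  v_{4} + v_{6} = 2·v_{1}  ⇒ sig = ⟨2 | 2⟩
  P={5,6}:  v_{5} + v_{6} = 3·v_{1}  ⇒ sig = ⟨2 | 3⟩

so the primitive-relation signature multiset is
    ⟨2 | 0⟩
    ⟨2 | 1⟩
    ⟨2 | 1⟩
    ⟨2 | 1⟩
    ⟨2 | 1⟩
    ⟨2 | 1⟩
    ⟨2 | 2⟩
    ⟨2 | 2⟩
    ⟨2 | 3⟩


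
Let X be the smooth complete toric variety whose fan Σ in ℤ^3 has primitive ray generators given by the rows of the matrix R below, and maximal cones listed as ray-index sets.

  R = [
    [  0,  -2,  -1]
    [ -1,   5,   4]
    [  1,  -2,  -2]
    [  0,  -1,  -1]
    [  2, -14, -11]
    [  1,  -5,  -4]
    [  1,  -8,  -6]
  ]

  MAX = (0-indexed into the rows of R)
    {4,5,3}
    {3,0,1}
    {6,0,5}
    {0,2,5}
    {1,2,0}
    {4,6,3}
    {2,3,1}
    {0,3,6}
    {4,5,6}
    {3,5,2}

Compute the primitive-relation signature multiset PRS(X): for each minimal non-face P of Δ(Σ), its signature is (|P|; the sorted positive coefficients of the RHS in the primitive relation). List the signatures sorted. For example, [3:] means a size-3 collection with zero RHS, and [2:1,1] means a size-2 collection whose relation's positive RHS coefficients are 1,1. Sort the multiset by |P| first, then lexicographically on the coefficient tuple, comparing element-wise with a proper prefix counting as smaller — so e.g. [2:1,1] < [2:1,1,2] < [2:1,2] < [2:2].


Primitive collections (9):

  • {1,5}:  v_{1} + v_{5} = 0 ; sig = [2:]
  • {1,4}:  v_{1} + v_{4} = v_{3} + v_{6} ; sig = [2:1,1]
  • {1,6}:  v_{1} + v_{6} = v_{0} + v_{3} ; sig = [2:1,1]
  • {2,4}:  v_{2} + v_{4} = v_{3} + 3·v_{5} ; sig = [2:1,3]
  • {0,4}:  v_{0} + v_{4} = 2·v_{6} ; sig = [2:2]
  • {2,6}:  v_{2} + v_{6} = 2·v_{5} ; sig = [2:2]
  • {0,2,3}:  v_{0} + v_{2} + v_{3} = v_{5} ; sig = [3:1]
  • {0,3,5}:  v_{0} + v_{3} + v_{5} = v_{6} ; sig = [3:1]
  • {3,5,6}:  v_{3} + v_{5} + v_{6} = v_{4} ; sig = [3:1]

Signatures (|P|; sorted positive RHS coefficients), sorted:
[[2:], [2:1,1], [2:1,1], [2:1,3], [2:2], [2:2], [3:1], [3:1], [3:1]]


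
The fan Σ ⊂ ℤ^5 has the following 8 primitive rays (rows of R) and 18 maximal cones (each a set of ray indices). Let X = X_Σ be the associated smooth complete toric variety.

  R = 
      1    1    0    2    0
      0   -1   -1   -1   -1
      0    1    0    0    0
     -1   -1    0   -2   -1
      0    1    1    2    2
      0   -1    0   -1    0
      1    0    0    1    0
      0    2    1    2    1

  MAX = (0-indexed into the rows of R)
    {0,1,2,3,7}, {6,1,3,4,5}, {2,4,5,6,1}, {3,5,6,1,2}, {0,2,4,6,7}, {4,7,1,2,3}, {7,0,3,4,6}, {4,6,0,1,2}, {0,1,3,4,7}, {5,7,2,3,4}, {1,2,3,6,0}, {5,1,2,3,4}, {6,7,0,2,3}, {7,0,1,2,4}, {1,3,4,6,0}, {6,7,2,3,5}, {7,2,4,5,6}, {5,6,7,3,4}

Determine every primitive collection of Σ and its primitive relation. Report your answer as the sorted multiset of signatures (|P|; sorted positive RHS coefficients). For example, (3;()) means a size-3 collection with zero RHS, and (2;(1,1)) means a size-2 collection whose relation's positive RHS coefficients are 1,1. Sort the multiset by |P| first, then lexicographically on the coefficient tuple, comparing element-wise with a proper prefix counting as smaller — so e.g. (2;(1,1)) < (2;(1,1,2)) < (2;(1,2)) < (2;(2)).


The 5 primitive collections of Σ (r=8, n=5):

  • {0,5}:  v_{0} + v_{5} = v_{6} ; sig = (2;(1))
  • {1,5,7}:  v_{1} + v_{5} + v_{7} = 0 ; sig = (3;())
  • {1,6,7}:  v_{1} + v_{6} + v_{7} = v_{0} ; sig = (3;(1))
  • {0,2,3,4}:  v_{0} + v_{2} + v_{3} + v_{4} = v_{7} ; sig = (4;(1))
  • {2,3,4,6}:  v_{2} + v_{3} + v_{4} + v_{6} = v_{5} + v_{7} ; sig = (4;(1,1))

Signatures (|P|; sorted positive RHS coefficients), sorted:
    |P|=2: 1 collection, coeffs (1)
    |P|=3: 2 collections, coeffs (), (1)
    |P|=4: 2 collections, coeffs (1), (1,1)


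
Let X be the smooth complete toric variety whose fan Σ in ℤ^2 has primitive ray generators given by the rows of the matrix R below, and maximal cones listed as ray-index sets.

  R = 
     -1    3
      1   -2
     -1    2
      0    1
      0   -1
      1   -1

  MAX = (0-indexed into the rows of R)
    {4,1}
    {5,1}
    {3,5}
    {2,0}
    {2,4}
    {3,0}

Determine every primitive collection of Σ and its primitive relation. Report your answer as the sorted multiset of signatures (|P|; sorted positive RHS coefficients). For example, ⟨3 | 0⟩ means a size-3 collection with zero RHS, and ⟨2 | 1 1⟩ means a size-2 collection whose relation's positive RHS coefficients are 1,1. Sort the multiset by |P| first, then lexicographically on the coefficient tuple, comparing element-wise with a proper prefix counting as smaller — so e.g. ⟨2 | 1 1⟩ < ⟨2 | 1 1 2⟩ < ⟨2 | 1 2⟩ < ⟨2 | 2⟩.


The 9 primitive collections of Σ (r=6, n=2):

  • {1,2}:  v_{1} + v_{2} = 0 — sig = ⟨2 | 0⟩
  • {3,4}:  v_{3} + v_{4} = 0 — sig = ⟨2 | 0⟩
  • {0,1}:  v_{0} + v_{1} = v_{3} — sig = ⟨2 | 1⟩
  • {0,4}:  v_{0} + v_{4} = v_{2} — sig = ⟨2 | 1⟩
  • {1,3}:  v_{1} + v_{3} = v_{5} — sig = ⟨2 | 1⟩
  • {2,3}:  v_{2} + v_{3} = v_{0} — sig = ⟨2 | 1⟩
  • {2,5}:  v_{2} + v_{5} = v_{3} — sig = ⟨2 | 1⟩
  • {4,5}:  v_{4} + v_{5} = v_{1} — sig = ⟨2 | 1⟩
  • {0,5}:  v_{0} + v_{5} = 2·v_{3} — sig = ⟨2 | 2⟩

Sorted signature multiset PRS(X):
    ⟨2 | 0⟩
    ⟨2 | 0⟩
    ⟨2 | 1⟩
    ⟨2 | 1⟩
    ⟨2 | 1⟩
    ⟨2 | 1⟩
    ⟨2 | 1⟩
    ⟨2 | 1⟩
    ⟨2 | 2⟩


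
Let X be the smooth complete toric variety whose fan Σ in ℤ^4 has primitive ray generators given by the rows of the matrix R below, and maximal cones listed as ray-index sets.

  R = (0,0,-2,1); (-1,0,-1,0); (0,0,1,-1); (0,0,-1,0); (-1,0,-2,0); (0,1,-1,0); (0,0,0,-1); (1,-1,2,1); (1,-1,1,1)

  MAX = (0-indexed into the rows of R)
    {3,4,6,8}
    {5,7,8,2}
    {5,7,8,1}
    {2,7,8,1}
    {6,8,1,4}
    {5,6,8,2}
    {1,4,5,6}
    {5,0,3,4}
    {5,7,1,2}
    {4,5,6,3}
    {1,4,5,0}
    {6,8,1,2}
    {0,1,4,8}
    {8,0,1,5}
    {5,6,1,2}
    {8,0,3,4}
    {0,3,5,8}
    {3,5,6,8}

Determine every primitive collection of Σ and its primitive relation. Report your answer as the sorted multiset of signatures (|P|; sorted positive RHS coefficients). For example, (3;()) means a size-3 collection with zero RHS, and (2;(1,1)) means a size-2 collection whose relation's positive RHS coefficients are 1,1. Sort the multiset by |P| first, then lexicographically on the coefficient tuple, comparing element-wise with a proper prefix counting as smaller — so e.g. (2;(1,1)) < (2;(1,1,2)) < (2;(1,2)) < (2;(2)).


Primitive collections (12):

  P={0,2}:  v_{0} + v_{2} = v_{3} — sig = (2;(1))
  P={1,3}:  v_{1} + v_{3} = v_{4} — sig = (2;(1))
  P={2,3}:  v_{2} + v_{3} = v_{6} — sig = (2;(1))
  P={3,7}:  v_{3} + v_{7} = v_{8} — sig = (2;(1))
  P={2,4}:  v_{2} + v_{4} = v_{1} + v_{6} — sig = (2;(1,1))
  P={4,7}:  v_{4} + v_{7} = v_{1} + v_{8} — sig = (2;(1,1))
  P={6,7}:  v_{6} + v_{7} = v_{2} + v_{8} — sig = (2;(1,1))
  P={0,7}:  v_{0} + v_{7} = v_{1} + v_{5} + 2·v_{8} — sig = (2;(1,1,2))
  P={0,6}:  v_{0} + v_{6} = 2·v_{3} — sig = (2;(2))
  P={4,5,8}:  v_{4} + v_{5} + v_{8} = v_{0} — sig = (3;(1))
  P={1,2,5,8}:  v_{1} + v_{2} + v_{5} + v_{8} = 0 — sig = (4;())
  P={1,5,6,8}:  v_{1} + v_{5} + v_{6} + v_{8} = v_{3} — sig = (4;(1))

so the primitive-relation signature multiset is
[(2;(1)), (2;(1)), (2;(1)), (2;(1)), (2;(1,1)), (2;(1,1)), (2;(1,1)), (2;(1,1,2)), (2;(2)), (3;(1)), (4;()), (4;(1))]


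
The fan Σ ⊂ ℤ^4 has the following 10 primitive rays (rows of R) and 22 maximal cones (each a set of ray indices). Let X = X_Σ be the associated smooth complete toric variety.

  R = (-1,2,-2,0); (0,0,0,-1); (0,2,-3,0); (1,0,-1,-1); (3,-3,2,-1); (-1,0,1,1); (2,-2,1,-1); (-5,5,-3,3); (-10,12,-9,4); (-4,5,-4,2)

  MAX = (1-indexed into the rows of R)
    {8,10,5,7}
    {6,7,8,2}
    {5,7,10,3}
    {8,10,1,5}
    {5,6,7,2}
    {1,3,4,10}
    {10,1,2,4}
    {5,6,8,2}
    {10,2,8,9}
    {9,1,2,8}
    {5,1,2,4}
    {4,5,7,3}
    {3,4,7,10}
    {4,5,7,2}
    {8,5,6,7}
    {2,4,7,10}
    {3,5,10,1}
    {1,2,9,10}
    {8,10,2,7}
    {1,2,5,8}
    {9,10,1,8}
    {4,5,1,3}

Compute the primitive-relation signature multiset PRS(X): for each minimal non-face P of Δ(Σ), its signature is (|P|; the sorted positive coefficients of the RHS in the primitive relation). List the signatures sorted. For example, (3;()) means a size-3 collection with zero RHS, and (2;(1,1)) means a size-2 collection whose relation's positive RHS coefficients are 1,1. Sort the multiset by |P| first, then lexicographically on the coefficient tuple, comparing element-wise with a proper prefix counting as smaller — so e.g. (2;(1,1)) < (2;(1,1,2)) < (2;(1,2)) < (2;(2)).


|primitive collections| = 17. Relations:

  • {4,6}:  v_{4} + v_{6} = 0 — sig = (2;())
  • {1,7}:  v_{1} + v_{7} = v_{4} — sig = (2;(1))
  • {4,8}:  v_{4} + v_{8} = v_{10} — sig = (2;(1))
  • {6,10}:  v_{6} + v_{10} = v_{8} — sig = (2;(1))
  • {2,3}:  v_{2} + v_{3} = v_{1} + v_{4} — sig = (2;(1,1))
  • {3,6}:  v_{3} + v_{6} = v_{5} + v_{10} — sig = (2;(1,1))
  • {1,6}:  v_{1} + v_{6} = v_{2} + v_{5} + v_{8} — sig = (2;(1,1,1))
  • {4,9}:  v_{4} + v_{9} = v_{1} + v_{2} + 2·v_{10} — sig = (2;(1,1,2))
  • {6,9}:  v_{6} + v_{9} = v_{1} + v_{2} + 2·v_{8} — sig = (2;(1,1,2))
  • {3,8}:  v_{3} + v_{8} = v_{5} + 2·v_{10} — sig = (2;(1,2))
  • {5,9}:  v_{5} + v_{9} = 2·v_{1} + v_{8} — sig = (2;(1,2))
  • {7,9}:  v_{7} + v_{9} = v_{2} + 2·v_{10} — sig = (2;(1,2))
  • {3,9}:  v_{3} + v_{9} = 2·v_{1} + 2·v_{10} — sig = (2;(2,2))
  • {2,5,10}:  v_{2} + v_{5} + v_{10} = v_{1} — sig = (3;(1))
  • {4,5,10}:  v_{4} + v_{5} + v_{10} = v_{3} — sig = (3;(1))
  • {2,5,7,8}:  v_{2} + v_{5} + v_{7} + v_{8} = 0 — sig = (4;())
  • {1,2,8,10}:  v_{1} + v_{2} + v_{8} + v_{10} = v_{9} — sig = (4;(1))

Sorted signature multiset PRS(X):
    |P|=2: 13 collections, coeffs (), (1), (1), (1), (1,1), (1,1), (1,1,1), (1,1,2), (1,1,2), (1,2), (1,2), (1,2), (2,2)
    |P|=3: 2 collections, coeffs (1), (1)
    |P|=4: 2 collections, coeffs (), (1)


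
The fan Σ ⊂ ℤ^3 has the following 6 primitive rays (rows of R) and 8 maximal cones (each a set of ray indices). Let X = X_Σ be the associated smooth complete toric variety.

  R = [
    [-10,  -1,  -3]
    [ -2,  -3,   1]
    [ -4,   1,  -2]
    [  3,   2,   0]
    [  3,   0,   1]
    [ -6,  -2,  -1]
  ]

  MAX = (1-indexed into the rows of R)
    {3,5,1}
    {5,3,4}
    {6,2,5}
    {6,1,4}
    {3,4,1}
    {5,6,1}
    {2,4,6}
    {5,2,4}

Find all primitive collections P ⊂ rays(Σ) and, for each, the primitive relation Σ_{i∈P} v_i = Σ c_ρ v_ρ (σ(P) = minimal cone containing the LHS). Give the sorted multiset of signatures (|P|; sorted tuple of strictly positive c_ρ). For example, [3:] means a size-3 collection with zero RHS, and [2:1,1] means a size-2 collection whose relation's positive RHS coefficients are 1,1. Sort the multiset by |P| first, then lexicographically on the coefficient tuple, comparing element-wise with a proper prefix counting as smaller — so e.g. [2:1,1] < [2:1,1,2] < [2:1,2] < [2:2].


5 collections generate NE(X_Σ); each relation:

  • {2,3}:  v_{2} + v_{3} = v_{6}  ⟹  sig = [2:1]
  • {3,6}:  v_{3} + v_{6} = v_{1}  ⟹  sig = [2:1]
  • {1,2}:  v_{1} + v_{2} = 2·v_{6}  ⟹  sig = [2:2]
  • {4,5,6}:  v_{4} + v_{5} + v_{6} = 0  ⟹  sig = [3:]
  • {1,4,5}:  v_{1} + v_{4} + v_{5} = v_{3}  ⟹  sig = [3:1]

so the primitive-relation signature multiset is
[[2:1], [2:1], [2:2], [3:], [3:1]]


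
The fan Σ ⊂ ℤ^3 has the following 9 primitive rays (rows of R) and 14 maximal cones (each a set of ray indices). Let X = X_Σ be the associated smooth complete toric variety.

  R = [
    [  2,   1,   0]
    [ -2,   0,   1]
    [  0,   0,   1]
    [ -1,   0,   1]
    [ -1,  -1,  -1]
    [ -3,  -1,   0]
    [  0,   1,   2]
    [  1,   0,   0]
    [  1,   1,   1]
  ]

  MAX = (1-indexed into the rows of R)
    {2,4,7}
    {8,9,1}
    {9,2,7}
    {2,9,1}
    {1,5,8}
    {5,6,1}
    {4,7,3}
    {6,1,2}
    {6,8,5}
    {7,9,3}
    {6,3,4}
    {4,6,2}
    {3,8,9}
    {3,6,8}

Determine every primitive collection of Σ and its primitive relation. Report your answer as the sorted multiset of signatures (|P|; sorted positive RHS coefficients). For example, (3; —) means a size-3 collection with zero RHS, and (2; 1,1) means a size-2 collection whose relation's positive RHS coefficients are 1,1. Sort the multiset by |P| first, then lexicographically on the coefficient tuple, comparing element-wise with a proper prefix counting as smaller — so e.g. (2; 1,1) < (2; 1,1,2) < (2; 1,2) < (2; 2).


Primitive collections (16):

  P={5,9}:  v_{5} + v_{9} = 0 ; sig = (2; —)
  P={1,4}:  v_{1} + v_{4} = v_{9} ; sig = (2; 1)
  P={2,5}:  v_{2} + v_{5} = v_{6} ; sig = (2; 1)
  P={2,8}:  v_{2} + v_{8} = v_{4} ; sig = (2; 1)
  P={4,8}:  v_{4} + v_{8} = v_{3} ; sig = (2; 1)
  P={4,9}:  v_{4} + v_{9} = v_{7} ; sig = (2; 1)
  P={5,7}:  v_{5} + v_{7} = v_{4} ; sig = (2; 1)
  P={6,9}:  v_{6} + v_{9} = v_{2} ; sig = (2; 1)
  P={1,3}:  v_{1} + v_{3} = v_{8} + v_{9} ; sig = (2; 1,1)
  P={4,5}:  v_{4} + v_{5} = v_{6} + v_{8} ; sig = (2; 1,1)
  P={6,7}:  v_{6} + v_{7} = v_{2} + v_{4} ; sig = (2; 1,1)
  P={7,8}:  v_{7} + v_{8} = v_{3} + v_{9} ; sig = (2; 1,1)
  P={3,5}:  v_{3} + v_{5} = v_{6} + 2·v_{8} ; sig = (2; 1,2)
  P={1,7}:  v_{1} + v_{7} = 2·v_{9} ; sig = (2; 2)
  P={2,3}:  v_{2} + v_{3} = 2·v_{4} ; sig = (2; 2)
  P={1,6,8}:  v_{1} + v_{6} + v_{8} = 0 ; sig = (3; —)

so the primitive-relation signature multiset is
    |P|=2: 15 collections, coeffs (), (1), (1), (1), (1), (1), (1), (1), (1,1), (1,1), (1,1), (1,1), (1,2), (2), (2)
    |P|=3: 1 collection, coeffs ()


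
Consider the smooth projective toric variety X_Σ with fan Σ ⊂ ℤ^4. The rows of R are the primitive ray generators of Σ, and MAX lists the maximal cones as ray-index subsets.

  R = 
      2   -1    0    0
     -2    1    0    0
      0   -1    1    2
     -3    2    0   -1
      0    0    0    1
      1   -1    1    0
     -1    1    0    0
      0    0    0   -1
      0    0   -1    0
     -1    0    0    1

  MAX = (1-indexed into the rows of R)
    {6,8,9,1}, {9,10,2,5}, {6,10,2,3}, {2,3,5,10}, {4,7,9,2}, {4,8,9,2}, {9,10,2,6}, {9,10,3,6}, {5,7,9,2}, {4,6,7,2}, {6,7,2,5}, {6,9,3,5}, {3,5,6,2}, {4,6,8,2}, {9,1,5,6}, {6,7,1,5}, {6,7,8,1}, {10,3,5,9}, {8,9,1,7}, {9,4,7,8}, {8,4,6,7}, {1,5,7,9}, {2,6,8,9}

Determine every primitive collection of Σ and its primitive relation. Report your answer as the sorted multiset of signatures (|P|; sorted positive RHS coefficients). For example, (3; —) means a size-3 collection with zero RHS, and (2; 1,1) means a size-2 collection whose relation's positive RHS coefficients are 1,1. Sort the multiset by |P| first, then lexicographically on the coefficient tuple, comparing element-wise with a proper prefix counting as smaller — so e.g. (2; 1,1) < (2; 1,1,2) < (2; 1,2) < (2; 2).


The 18 primitive collections of Σ (r=10, n=4):

  P = {1,2}:  v_{1} + v_{2} = 0  so sig = (2; —)
  P = {5,8}:  v_{5} + v_{8} = 0  so sig = (2; —)
  P = {1,4}:  v_{1} + v_{4} = v_{7} + v_{8}  so sig = (2; 1,1)
  P = {3,8}:  v_{3} + v_{8} = v_{6} + v_{10}  so sig = (2; 1,1)
  P = {4,5}:  v_{4} + v_{5} = v_{2} + v_{7}  so sig = (2; 1,1)
  P = {7,10}:  v_{7} + v_{10} = v_{2} + v_{5}  so sig = (2; 1,1)
  P = {1,10}:  v_{1} + v_{10} = v_{5} + v_{6} + v_{9}  so sig = (2; 1,1,1)
  P = {8,10}:  v_{8} + v_{10} = v_{2} + v_{6} + v_{9}  so sig = (2; 1,1,1)
  P = {3,4}:  v_{3} + v_{4} = 2·v_{2} + v_{5} + v_{6}  so sig = (2; 1,1,2)
  P = {3,7}:  v_{3} + v_{7} = v_{2} + 2·v_{5} + v_{6}  so sig = (2; 1,1,2)
  P = {1,3}:  v_{1} + v_{3} = 2·v_{5} + 2·v_{6} + v_{9}  so sig = (2; 1,2,2)
  P = {4,10}:  v_{4} + v_{10} = 2·v_{2}  so sig = (2; 2)
  P = {6,7,9}:  v_{6} + v_{7} + v_{9} = 0  so sig = (3; —)
  P = {2,7,8}:  v_{2} + v_{7} + v_{8} = v_{4}  so sig = (3; 1)
  P = {5,6,10}:  v_{5} + v_{6} + v_{10} = v_{3}  so sig = (3; 1)
  P = {4,6,9}:  v_{4} + v_{6} + v_{9} = v_{2} + v_{8}  so sig = (3; 1,1)
  P = {2,3,9}:  v_{2} + v_{3} + v_{9} = 2·v_{10}  so sig = (3; 2)
  P = {2,5,6,9}:  v_{2} + v_{5} + v_{6} + v_{9} = v_{10}  so sig = (4; 1)

so the primitive-relation signature multiset is
    (2; —)
    (2; —)
    (2; 1,1)
    (2; 1,1)
    (2; 1,1)
    (2; 1,1)
    (2; 1,1,1)
    (2; 1,1,1)
    (2; 1,1,2)
    (2; 1,1,2)
    (2; 1,2,2)
    (2; 2)
    (3; —)
    (3; 1)
    (3; 1)
    (3; 1,1)
    (3; 2)
    (4; 1)


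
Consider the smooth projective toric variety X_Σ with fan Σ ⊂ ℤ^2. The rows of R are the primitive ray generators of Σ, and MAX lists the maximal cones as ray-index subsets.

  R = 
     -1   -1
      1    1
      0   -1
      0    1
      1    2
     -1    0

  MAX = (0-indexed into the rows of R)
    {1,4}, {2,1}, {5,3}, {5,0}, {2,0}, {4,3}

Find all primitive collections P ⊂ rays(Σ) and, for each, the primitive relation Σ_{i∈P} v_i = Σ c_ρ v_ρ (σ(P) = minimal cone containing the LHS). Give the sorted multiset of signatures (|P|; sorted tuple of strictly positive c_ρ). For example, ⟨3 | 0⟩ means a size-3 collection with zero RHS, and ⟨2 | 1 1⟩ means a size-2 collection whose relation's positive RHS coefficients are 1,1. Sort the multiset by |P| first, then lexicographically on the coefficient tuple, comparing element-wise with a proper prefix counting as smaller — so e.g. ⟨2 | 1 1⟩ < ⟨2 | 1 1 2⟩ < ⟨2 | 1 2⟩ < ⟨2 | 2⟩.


9 minimal non-faces of Δ(Σ) (on 6 rays):

  P = {0,1}:  v_{0} + v_{1} = 0  ⇒ sig = ⟨2 | 0⟩
  P = {2,3}:  v_{2} + v_{3} = 0  ⇒ sig = ⟨2 | 0⟩
  P = {0,3}:  v_{0} + v_{3} = v_{5}  ⇒ sig = ⟨2 | 1⟩
  P = {0,4}:  v_{0} + v_{4} = v_{3}  ⇒ sig = ⟨2 | 1⟩
  P = {1,3}:  v_{1} + v_{3} = v_{4}  ⇒ sig = ⟨2 | 1⟩
  P = {1,5}:  v_{1} + v_{5} = v_{3}  ⇒ sig = ⟨2 | 1⟩
  P = {2,4}:  v_{2} + v_{4} = v_{1}  ⇒ sig = ⟨2 | 1⟩
  P = {2,5}:  v_{2} + v_{5} = v_{0}  ⇒ sig = ⟨2 | 1⟩
  P = {4,5}:  v_{4} + v_{5} = 2·v_{3}  ⇒ sig = ⟨2 | 2⟩

Signatures (|P|; sorted positive RHS coefficients), sorted:
    ⟨2 | 0⟩
    ⟨2 | 0⟩
    ⟨2 | 1⟩
    ⟨2 | 1⟩
    ⟨2 | 1⟩
    ⟨2 | 1⟩
    ⟨2 | 1⟩
    ⟨2 | 1⟩
    ⟨2 | 2⟩


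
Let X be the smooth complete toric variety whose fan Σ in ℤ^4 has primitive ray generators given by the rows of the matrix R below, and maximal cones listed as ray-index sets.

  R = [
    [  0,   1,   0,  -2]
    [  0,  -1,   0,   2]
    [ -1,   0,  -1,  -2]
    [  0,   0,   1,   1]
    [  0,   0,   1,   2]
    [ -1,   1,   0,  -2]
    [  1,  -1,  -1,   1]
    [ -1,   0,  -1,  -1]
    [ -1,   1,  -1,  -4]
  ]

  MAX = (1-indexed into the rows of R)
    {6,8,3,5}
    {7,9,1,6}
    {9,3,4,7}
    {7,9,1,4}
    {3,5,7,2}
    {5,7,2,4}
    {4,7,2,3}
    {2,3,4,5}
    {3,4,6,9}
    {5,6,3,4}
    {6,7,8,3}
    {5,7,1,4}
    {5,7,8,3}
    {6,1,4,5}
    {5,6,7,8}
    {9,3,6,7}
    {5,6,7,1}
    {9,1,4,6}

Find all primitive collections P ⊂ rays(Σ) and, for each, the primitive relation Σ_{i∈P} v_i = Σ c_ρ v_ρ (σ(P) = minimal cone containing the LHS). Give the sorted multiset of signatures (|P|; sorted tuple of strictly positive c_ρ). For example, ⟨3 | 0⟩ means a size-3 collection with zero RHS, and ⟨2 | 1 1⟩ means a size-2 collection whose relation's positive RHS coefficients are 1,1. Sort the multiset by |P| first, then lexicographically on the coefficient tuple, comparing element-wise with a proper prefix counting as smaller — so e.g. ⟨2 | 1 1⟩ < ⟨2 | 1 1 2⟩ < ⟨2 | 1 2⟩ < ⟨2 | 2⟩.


Minimal non-faces — 12 found among 9 rays, 18 max cones:

  P={1,2}:  v_{1} + v_{2} = 0 ; sig = ⟨2 | 0⟩
  P={1,3}:  v_{1} + v_{3} = v_{9} ; sig = ⟨2 | 1⟩
  P={2,9}:  v_{2} + v_{9} = v_{3} ; sig = ⟨2 | 1⟩
  P={5,9}:  v_{5} + v_{9} = v_{6} ; sig = ⟨2 | 1⟩
  P={2,6}:  v_{2} + v_{6} = v_{3} + v_{5} ; sig = ⟨2 | 1 1⟩
  P={4,8}:  v_{4} + v_{8} = v_{3} + v_{5} ; sig = ⟨2 | 1 1⟩
  P={8,9}:  v_{8} + v_{9} = v_{3} + 2·v_{6} + v_{7} ; sig = ⟨2 | 1 1 2⟩
  P={1,8}:  v_{1} + v_{8} = 2·v_{6} + v_{7} ; sig = ⟨2 | 1 2⟩
  P={2,8}:  v_{2} + v_{8} = 2·v_{3} + 2·v_{5} + v_{7} ; sig = ⟨2 | 1 2 2⟩
  P={4,6,7}:  v_{4} + v_{6} + v_{7} = 0 ; sig = ⟨3 | 0⟩
  P={3,4,5,7}:  v_{3} + v_{4} + v_{5} + v_{7} = v_{2} ; sig = ⟨4 | 1⟩
  P={3,5,6,7}:  v_{3} + v_{5} + v_{6} + v_{7} = v_{8} ; sig = ⟨4 | 1⟩

Hence PRS(X_Σ) =
    ⟨2 | 0⟩
    ⟨2 | 1⟩
    ⟨2 | 1⟩
    ⟨2 | 1⟩
    ⟨2 | 1 1⟩
    ⟨2 | 1 1⟩
    ⟨2 | 1 1 2⟩
    ⟨2 | 1 2⟩
    ⟨2 | 1 2 2⟩
    ⟨3 | 0⟩
    ⟨4 | 1⟩
    ⟨4 | 1⟩


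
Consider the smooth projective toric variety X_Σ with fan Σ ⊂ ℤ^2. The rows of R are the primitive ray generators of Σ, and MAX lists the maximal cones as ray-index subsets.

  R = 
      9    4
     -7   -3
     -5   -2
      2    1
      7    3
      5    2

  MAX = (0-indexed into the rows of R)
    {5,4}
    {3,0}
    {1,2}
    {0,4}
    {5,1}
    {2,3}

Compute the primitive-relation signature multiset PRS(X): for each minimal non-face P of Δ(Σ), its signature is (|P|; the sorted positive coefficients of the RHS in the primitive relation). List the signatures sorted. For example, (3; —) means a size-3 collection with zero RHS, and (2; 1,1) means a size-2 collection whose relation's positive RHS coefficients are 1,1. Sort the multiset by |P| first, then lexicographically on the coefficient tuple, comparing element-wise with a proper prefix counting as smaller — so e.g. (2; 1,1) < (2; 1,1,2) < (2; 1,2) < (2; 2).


9 minimal non-faces of Δ(Σ) (on 6 rays):

  • {1,4}:  v_{1} + v_{4} = 0  ⟹  sig = (2; —)
  • {2,5}:  v_{2} + v_{5} = 0  ⟹  sig = (2; —)
  • {0,1}:  v_{0} + v_{1} = v_{3}  ⟹  sig = (2; 1)
  • {1,3}:  v_{1} + v_{3} = v_{2}  ⟹  sig = (2; 1)
  • {2,4}:  v_{2} + v_{4} = v_{3}  ⟹  sig = (2; 1)
  • {3,4}:  v_{3} + v_{4} = v_{0}  ⟹  sig = (2; 1)
  • {3,5}:  v_{3} + v_{5} = v_{4}  ⟹  sig = (2; 1)
  • {0,2}:  v_{0} + v_{2} = 2·v_{3}  ⟹  sig = (2; 2)
  • {0,5}:  v_{0} + v_{5} = 2·v_{4}  ⟹  sig = (2; 2)

Signatures (|P|; sorted positive RHS coefficients), sorted:
    |P|=2: 9 collections, coeffs (), (), (1), (1), (1), (1), (1), (2), (2)


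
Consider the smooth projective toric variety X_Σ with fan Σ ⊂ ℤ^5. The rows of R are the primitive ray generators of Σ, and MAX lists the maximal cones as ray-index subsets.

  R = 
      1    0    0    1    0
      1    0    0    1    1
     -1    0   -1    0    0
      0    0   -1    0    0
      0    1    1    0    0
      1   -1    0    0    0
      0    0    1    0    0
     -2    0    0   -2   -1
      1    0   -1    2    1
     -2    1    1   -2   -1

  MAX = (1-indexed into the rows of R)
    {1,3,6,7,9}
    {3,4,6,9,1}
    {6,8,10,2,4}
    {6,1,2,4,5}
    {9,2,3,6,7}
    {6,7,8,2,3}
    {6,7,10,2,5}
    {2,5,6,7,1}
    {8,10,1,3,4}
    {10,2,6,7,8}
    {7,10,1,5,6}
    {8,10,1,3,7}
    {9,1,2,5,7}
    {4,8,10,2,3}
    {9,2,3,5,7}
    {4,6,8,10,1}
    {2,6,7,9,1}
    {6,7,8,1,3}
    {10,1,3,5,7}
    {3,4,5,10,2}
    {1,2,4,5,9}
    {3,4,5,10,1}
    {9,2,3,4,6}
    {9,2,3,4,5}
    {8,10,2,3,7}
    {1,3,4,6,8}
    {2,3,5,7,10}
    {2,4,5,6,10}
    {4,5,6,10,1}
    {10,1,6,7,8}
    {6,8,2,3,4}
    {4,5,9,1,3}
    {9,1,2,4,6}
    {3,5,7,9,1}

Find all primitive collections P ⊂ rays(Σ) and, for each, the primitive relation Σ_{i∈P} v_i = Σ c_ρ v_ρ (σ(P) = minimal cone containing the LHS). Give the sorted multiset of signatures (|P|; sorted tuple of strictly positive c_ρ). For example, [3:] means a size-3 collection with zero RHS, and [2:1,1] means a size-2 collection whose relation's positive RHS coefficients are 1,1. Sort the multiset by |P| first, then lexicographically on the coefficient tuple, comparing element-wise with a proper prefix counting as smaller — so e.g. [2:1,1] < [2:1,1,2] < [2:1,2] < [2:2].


Δ(Σ) — 10 vertices, 10 min non-faces:

  • {4,7}:  v_{4} + v_{7} = 0  →  sig = [2:]
  • {5,8}:  v_{5} + v_{8} = v_{10}  →  sig = [2:1]
  • {8,9}:  v_{8} + v_{9} = v_{3}  →  sig = [2:1]
  • {9,10}:  v_{9} + v_{10} = v_{3} + v_{5}  →  sig = [2:1,1]
  • {1,2,8}:  v_{1} + v_{2} + v_{8} = 0  →  sig = [3:]
  • {3,5,6}:  v_{3} + v_{5} + v_{6} = 0  →  sig = [3:]
  • {1,2,3}:  v_{1} + v_{2} + v_{3} = v_{9}  →  sig = [3:1]
  • {1,2,10}:  v_{1} + v_{2} + v_{10} = v_{5}  →  sig = [3:1]
  • {3,6,10}:  v_{3} + v_{6} + v_{10} = v_{8}  →  sig = [3:1]
  • {5,6,9}:  v_{5} + v_{6} + v_{9} = v_{1} + v_{2}  →  sig = [3:1,1]

Sorted signature multiset PRS(X):
    |P|=2: 4 collections, coeffs (), (1), (1), (1,1)
    |P|=3: 6 collections, coeffs (), (), (1), (1), (1), (1,1)
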